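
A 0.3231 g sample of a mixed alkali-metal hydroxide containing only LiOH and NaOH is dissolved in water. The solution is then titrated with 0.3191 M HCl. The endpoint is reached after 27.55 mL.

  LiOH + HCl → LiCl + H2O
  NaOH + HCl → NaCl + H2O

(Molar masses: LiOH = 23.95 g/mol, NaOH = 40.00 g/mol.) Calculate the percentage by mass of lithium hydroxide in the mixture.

13.18 %

n(HCl) = 0.02755 × 0.3191 = 8.791 × 10^-3 mol
Let x = n(LiOH), y = n(NaOH).
Titrant: 1x + 1y = 8.791 × 10^-3;  mass: 23.95x + 40.00y = 0.3231
Solving, x = 1.779 × 10^-3 mol, y = 7.013 × 10^-3 mol
mass of LiOH = 1.779 × 10^-3 × 23.95 = 0.04260 g
% LiOH = 0.04260 / 0.3231 × 100 = 13.18 %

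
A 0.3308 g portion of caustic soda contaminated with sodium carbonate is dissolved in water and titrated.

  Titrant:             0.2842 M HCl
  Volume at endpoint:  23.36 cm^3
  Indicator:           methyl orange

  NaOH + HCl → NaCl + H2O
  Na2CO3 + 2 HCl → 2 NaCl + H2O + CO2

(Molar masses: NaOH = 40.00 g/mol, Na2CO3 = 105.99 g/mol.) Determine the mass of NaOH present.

n(HCl) = 0.02336 × 0.2842 = 6.639 × 10^-3 mol
Let x = n(NaOH), y = n(Na2CO3).
Titrant: 1x + 2y = 6.639 × 10^-3;  mass: 40.00x + 105.99y = 0.3308
Solving, x = 1.618 × 10^-3 mol, y = 2.510 × 10^-3 mol
mass of NaOH = 1.618 × 10^-3 × 40.00 = 0.06473 g

0.06473 g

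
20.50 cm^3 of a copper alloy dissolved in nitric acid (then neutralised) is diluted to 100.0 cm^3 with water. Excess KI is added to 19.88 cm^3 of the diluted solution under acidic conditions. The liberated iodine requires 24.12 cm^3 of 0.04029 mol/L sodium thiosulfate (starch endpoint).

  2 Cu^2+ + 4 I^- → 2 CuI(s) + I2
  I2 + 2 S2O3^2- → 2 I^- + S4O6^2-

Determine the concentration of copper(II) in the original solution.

n(S2O3^2-) = 0.02412 × 0.04029 = 9.718 × 10^-4 mol
n(I2) = n(S2O3^2-)/2 = 4.859 × 10^-4 mol
From the 2:1 ratio, n(Cu2+) in the aliquot = 2/1 × 4.859 × 10^-4 = 9.718 × 10^-4 mol
[Cu2+]_dilute = 9.718 × 10^-4 / 0.01988 = 0.04888 mol/L
[Cu2+]_original = 0.04888 × 100.0/20.50 = 0.2385 mol/L

0.2385 mol/L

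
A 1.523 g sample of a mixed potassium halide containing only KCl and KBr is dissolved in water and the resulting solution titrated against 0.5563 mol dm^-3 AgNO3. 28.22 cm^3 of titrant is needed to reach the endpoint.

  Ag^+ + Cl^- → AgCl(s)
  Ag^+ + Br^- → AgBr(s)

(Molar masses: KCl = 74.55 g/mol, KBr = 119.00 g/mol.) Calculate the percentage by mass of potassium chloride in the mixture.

n(AgNO3) = 0.02822 × 0.5563 = 0.01570 mol
Let x = n(KCl), y = n(KBr).
Titrant: 1x + 1y = 0.01570;  mass: 74.55x + 119.00y = 1.523
Solving, x = 7.765 × 10^-3 mol, y = 7.934 × 10^-3 mol
mass of KCl = 7.765 × 10^-3 × 74.55 = 0.5789 g
% KCl = 0.5789 / 1.523 × 100 = 38.01 %

38.01 %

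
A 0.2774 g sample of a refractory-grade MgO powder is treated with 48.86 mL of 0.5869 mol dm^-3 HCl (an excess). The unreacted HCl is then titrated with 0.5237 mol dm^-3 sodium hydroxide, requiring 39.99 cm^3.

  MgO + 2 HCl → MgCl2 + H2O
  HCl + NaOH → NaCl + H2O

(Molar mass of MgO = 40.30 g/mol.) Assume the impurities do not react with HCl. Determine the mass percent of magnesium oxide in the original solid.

56.17 %

n(HCl) added = 0.04886 × 0.5869 = 0.02868 mol
n(NaOH) used in back-titration = 0.03999 × 0.5237 = 0.02094 mol
n(HCl) left over = 0.02094 mol (1:1 ratio)
n(HCl) consumed by analyte = 0.02868 − 0.02094 = 7.733 × 10^-3 mol
From the 1:2 ratio, n(MgO) = 1/2 × 7.733 × 10^-3 = 3.867 × 10^-3 mol
mass of MgO = 3.867 × 10^-3 × 40.30 = 0.1558 g
% MgO = 0.1558 / 0.2774 × 100 = 56.17 %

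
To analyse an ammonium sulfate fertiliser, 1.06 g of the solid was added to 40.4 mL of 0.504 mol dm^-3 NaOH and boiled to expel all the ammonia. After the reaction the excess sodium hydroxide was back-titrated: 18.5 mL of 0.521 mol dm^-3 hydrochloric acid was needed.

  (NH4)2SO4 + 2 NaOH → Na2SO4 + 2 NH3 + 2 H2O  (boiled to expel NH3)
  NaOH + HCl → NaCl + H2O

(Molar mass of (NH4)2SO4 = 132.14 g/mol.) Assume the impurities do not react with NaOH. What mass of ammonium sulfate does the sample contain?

n(NaOH) added = 0.0404 × 0.504 = 0.0204 mol
n(HCl) used in back-titration = 0.0185 × 0.521 = 9.64 × 10^-3 mol
n(NaOH) left over = 9.64 × 10^-3 mol (1:1 ratio)
n(NaOH) consumed by analyte = 0.0204 − 9.64 × 10^-3 = 0.0107 mol
From the 1:2 ratio, n((NH4)2SO4) = 1/2 × 0.0107 = 5.36 × 10^-3 mol
mass of (NH4)2SO4 = 5.36 × 10^-3 × 132.14 = 0.708 g

0.708 g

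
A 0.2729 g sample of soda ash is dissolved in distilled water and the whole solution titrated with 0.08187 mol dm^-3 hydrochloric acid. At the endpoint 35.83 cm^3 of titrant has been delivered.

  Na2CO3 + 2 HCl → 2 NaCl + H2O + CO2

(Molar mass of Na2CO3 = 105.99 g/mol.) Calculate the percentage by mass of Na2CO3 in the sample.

56.96 %

n(HCl) = 0.03583 L × 0.08187 mol/L = 2.933 × 10^-3 mol
From the 1:2 ratio, n(Na2CO3) = 1/2 × 2.933 × 10^-3 = 1.467 × 10^-3 mol
mass of Na2CO3 = 1.467 × 10^-3 × 105.99 g/mol = 0.1555 g
% Na2CO3 = 0.1555 / 0.2729 × 100 = 56.96 %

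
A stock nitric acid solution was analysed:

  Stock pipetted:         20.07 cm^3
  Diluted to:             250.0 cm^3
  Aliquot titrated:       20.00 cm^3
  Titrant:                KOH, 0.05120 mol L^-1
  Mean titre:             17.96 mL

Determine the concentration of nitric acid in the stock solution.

HNO3 + KOH → KNO3 + H2O
n(KOH) = 0.01796 × 0.05120 = 9.196 × 10^-4 mol
n(HNO3) in the aliquot = 9.196 × 10^-4 mol (1:1 ratio)
[HNO3]_dilute = 9.196 × 10^-4 / 0.02000 = 0.04598 mol/L
Dilution factor = 250.0 / 20.07 = 12.46
[HNO3]_stock = 0.04598 × 12.46 = 0.5727 mol/L

0.5727 mol/L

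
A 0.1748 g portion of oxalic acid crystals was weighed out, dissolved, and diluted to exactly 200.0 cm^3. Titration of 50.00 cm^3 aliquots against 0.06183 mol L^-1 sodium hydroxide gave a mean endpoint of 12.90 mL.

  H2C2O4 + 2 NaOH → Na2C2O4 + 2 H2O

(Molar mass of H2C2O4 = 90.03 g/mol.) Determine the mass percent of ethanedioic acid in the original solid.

82.16 %

n(NaOH) per titration = 0.01290 × 0.06183 = 7.976 × 10^-4 mol
From the 1:2 ratio, n(H2C2O4) in each aliquot = 1/2 × 7.976 × 10^-4 = 3.988 × 10^-4 mol
n(H2C2O4) in the whole flask = 3.988 × 10^-4 × 200.0/50.00 = 1.595 × 10^-3 mol
mass of H2C2O4 = 1.595 × 10^-3 × 90.03 = 0.1436 g
% H2C2O4 = 0.1436 / 0.1748 × 100 = 82.16 %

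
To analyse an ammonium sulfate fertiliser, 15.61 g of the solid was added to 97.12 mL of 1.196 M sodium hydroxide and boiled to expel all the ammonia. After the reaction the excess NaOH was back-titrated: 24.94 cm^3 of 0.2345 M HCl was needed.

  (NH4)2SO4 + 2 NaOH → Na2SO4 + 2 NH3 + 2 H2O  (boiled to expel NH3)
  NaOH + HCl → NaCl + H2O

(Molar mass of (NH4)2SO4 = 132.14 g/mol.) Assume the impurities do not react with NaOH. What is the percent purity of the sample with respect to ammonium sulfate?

46.69 %

n(NaOH) added = 0.09712 × 1.196 = 0.1162 mol
n(HCl) used in back-titration = 0.02494 × 0.2345 = 5.848 × 10^-3 mol
n(NaOH) left over = 5.848 × 10^-3 mol (1:1 ratio)
n(NaOH) consumed by analyte = 0.1162 − 5.848 × 10^-3 = 0.1103 mol
From the 1:2 ratio, n((NH4)2SO4) = 1/2 × 0.1103 = 0.05515 mol
mass of (NH4)2SO4 = 0.05515 × 132.14 = 7.288 g
% (NH4)2SO4 = 7.288 / 15.61 × 100 = 46.69 %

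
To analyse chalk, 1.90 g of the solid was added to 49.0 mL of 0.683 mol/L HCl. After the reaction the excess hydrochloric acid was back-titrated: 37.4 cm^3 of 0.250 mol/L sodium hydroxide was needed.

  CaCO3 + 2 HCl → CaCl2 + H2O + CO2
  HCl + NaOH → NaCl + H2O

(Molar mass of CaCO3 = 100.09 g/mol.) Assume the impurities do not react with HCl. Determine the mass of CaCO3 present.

n(HCl) added = 0.0490 × 0.683 = 0.0335 mol
n(NaOH) used in back-titration = 0.0374 × 0.250 = 9.35 × 10^-3 mol
n(HCl) left over = 9.35 × 10^-3 mol (1:1 ratio)
n(HCl) consumed by analyte = 0.0335 − 9.35 × 10^-3 = 0.0241 mol
From the 1:2 ratio, n(CaCO3) = 1/2 × 0.0241 = 0.0121 mol
mass of CaCO3 = 0.0121 × 100.09 = 1.21 g

1.21 g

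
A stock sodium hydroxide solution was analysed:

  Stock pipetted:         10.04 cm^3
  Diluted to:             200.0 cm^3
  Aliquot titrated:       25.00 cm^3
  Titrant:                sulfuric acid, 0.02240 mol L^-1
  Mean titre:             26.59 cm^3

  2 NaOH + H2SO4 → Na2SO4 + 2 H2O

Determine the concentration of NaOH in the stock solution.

0.9492 mol/L

n(H2SO4) = 0.02659 × 0.02240 = 5.956 × 10^-4 mol
From the 2:1 ratio, n(NaOH) in the aliquot = 2/1 × 5.956 × 10^-4 = 1.191 × 10^-3 mol
[NaOH]_dilute = 1.191 × 10^-3 / 0.02500 = 0.04765 mol/L
Dilution factor = 200.0 / 10.04 = 19.92
[NaOH]_stock = 0.04765 × 19.92 = 0.9492 mol/L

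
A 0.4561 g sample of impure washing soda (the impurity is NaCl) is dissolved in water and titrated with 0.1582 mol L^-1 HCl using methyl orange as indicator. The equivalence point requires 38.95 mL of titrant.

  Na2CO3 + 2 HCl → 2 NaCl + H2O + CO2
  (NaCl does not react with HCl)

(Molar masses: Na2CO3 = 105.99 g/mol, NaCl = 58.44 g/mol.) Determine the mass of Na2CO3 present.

0.3265 g

n(HCl) = 0.03895 × 0.1582 = 6.162 × 10^-3 mol
Let x = n(Na2CO3), y = n(NaCl).
Titrant: 2x = 6.162 × 10^-3;  mass: 105.99x + 58.44y = 0.4561
Solving, x = 3.081 × 10^-3 mol, y = 2.217 × 10^-3 mol
mass of Na2CO3 = 3.081 × 10^-3 × 105.99 = 0.3265 g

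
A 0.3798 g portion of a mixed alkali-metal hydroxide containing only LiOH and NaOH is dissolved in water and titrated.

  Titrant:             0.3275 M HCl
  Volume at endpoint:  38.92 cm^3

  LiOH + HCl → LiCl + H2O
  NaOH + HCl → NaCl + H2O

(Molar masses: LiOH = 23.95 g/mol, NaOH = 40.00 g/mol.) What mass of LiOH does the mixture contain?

0.1941 g

n(HCl) = 0.03892 × 0.3275 = 0.01275 mol
Let x = n(LiOH), y = n(NaOH).
Titrant: 1x + 1y = 0.01275;  mass: 23.95x + 40.00y = 0.3798
Solving, x = 8.103 × 10^-3 mol, y = 4.643 × 10^-3 mol
mass of LiOH = 8.103 × 10^-3 × 23.95 = 0.1941 g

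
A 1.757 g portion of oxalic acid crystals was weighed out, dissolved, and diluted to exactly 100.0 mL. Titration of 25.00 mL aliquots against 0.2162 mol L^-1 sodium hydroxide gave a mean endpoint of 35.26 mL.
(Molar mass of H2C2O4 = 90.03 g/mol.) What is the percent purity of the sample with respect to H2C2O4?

78.12 %

H2C2O4 + 2 NaOH → Na2C2O4 + 2 H2O
n(NaOH) per titration = 0.03526 × 0.2162 = 7.623 × 10^-3 mol
From the 1:2 ratio, n(H2C2O4) in each aliquot = 1/2 × 7.623 × 10^-3 = 3.812 × 10^-3 mol
n(H2C2O4) in the whole flask = 3.812 × 10^-3 × 100.0/25.00 = 0.01525 mol
mass of H2C2O4 = 0.01525 × 90.03 = 1.373 g
% H2C2O4 = 1.373 / 1.757 × 100 = 78.12 %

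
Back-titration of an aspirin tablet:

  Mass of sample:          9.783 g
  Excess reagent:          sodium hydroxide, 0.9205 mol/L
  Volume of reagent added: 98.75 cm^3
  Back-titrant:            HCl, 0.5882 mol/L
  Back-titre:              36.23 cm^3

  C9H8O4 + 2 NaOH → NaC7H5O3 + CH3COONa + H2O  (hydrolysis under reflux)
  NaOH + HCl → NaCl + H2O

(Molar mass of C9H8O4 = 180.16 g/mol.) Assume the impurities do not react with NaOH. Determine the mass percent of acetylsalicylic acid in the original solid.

64.08 %

n(NaOH) added = 0.09875 × 0.9205 = 0.09090 mol
n(HCl) used in back-titration = 0.03623 × 0.5882 = 0.02131 mol
n(NaOH) left over = 0.02131 mol (1:1 ratio)
n(NaOH) consumed by analyte = 0.09090 − 0.02131 = 0.06959 mol
From the 1:2 ratio, n(C9H8O4) = 1/2 × 0.06959 = 0.03479 mol
mass of C9H8O4 = 0.03479 × 180.16 = 6.269 g
% C9H8O4 = 6.269 / 9.783 × 100 = 64.08 %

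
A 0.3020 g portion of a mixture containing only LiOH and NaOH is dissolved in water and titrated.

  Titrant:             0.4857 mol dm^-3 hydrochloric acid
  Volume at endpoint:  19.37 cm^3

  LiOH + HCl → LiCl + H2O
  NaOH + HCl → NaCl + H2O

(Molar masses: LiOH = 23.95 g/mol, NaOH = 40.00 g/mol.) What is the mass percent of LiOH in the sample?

36.72 %

n(HCl) = 0.01937 × 0.4857 = 9.408 × 10^-3 mol
Let x = n(LiOH), y = n(NaOH).
Titrant: 1x + 1y = 9.408 × 10^-3;  mass: 23.95x + 40.00y = 0.3020
Solving, x = 4.631 × 10^-3 mol, y = 4.777 × 10^-3 mol
mass of LiOH = 4.631 × 10^-3 × 23.95 = 0.1109 g
% LiOH = 0.1109 / 0.3020 × 100 = 36.72 %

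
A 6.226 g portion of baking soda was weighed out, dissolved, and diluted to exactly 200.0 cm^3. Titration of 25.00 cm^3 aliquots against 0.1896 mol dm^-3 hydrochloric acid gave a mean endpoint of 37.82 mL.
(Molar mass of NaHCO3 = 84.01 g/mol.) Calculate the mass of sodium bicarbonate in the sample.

4.819 g

NaHCO3 + HCl → NaCl + H2O + CO2
n(HCl) per titration = 0.03782 × 0.1896 = 7.171 × 10^-3 mol
n(NaHCO3) in each aliquot = 7.171 × 10^-3 mol (1:1 ratio)
n(NaHCO3) in the whole flask = 7.171 × 10^-3 × 200.0/25.00 = 0.05737 mol
mass of NaHCO3 = 0.05737 × 84.01 = 4.819 g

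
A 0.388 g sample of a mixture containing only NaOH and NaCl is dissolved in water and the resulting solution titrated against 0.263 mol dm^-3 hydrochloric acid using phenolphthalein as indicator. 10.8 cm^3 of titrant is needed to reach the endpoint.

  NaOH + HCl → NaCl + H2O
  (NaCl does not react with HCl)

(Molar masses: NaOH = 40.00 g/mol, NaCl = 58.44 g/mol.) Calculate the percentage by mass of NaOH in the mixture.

29.3 %

n(HCl) = 0.0108 × 0.263 = 2.84 × 10^-3 mol
Let x = n(NaOH), y = n(NaCl).
Titrant: 1x = 2.84 × 10^-3;  mass: 40.00x + 58.44y = 0.388
Solving, x = 2.84 × 10^-3 mol, y = 4.70 × 10^-3 mol
mass of NaOH = 2.84 × 10^-3 × 40.00 = 0.114 g
% NaOH = 0.114 / 0.388 × 100 = 29.3 %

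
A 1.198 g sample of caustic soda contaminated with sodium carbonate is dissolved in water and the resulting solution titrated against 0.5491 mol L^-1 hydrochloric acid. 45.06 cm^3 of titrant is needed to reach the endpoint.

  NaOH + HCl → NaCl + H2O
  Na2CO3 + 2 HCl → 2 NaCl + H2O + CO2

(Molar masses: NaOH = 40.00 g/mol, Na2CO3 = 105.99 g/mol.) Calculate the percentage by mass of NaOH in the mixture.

n(HCl) = 0.04506 × 0.5491 = 0.02474 mol
Let x = n(NaOH), y = n(Na2CO3).
Titrant: 1x + 2y = 0.02474;  mass: 40.00x + 105.99y = 1.198
Solving, x = 8.713 × 10^-3 mol, y = 8.015 × 10^-3 mol
mass of NaOH = 8.713 × 10^-3 × 40.00 = 0.3485 g
% NaOH = 0.3485 / 1.198 × 100 = 29.09 %

29.09 %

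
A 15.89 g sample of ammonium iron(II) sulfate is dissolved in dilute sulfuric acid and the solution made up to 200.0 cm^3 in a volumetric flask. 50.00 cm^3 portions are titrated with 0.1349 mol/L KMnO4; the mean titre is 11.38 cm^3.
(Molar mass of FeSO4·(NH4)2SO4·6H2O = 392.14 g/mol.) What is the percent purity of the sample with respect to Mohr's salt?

75.77 %

MnO4^- + 5 Fe^2+ + 8 H^+ → Mn^2+ + 5 Fe^3+ + 4 H2O
n(KMnO4) per titration = 0.01138 × 0.1349 = 1.535 × 10^-3 mol
From the 5:1 ratio, n(FeSO4·(NH4)2SO4·6H2O) in each aliquot = 5/1 × 1.535 × 10^-3 = 7.676 × 10^-3 mol
n(FeSO4·(NH4)2SO4·6H2O) in the whole flask = 7.676 × 10^-3 × 200.0/50.00 = 0.03070 mol
mass of FeSO4·(NH4)2SO4·6H2O = 0.03070 × 392.14 = 12.04 g
% FeSO4·(NH4)2SO4·6H2O = 12.04 / 15.89 × 100 = 75.77 %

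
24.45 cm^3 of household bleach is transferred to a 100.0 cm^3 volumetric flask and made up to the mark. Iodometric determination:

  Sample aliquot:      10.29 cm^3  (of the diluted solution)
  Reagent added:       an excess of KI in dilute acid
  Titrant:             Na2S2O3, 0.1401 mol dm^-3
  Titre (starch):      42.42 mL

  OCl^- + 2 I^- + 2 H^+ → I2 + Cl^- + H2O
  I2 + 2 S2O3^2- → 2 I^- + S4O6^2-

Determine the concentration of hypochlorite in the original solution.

n(S2O3^2-) = 0.04242 × 0.1401 = 5.943 × 10^-3 mol
n(I2) = n(S2O3^2-)/2 = 2.972 × 10^-3 mol
n(OCl^-) in the aliquot = 2.972 × 10^-3 mol (1:1 ratio)
[OCl^-]_dilute = 2.972 × 10^-3 / 0.01029 = 0.2888 mol/L
[OCl^-]_original = 0.2888 × 100.0/24.45 = 1.181 mol/L

1.181 mol/L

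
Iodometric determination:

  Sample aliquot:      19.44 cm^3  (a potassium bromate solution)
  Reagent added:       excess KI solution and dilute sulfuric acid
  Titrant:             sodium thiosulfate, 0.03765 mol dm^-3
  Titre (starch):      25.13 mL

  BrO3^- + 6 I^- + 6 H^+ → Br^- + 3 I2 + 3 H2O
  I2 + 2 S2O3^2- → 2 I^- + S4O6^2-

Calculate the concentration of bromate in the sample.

0.008112 mol/L

n(S2O3^2-) = 0.02513 × 0.03765 = 9.461 × 10^-4 mol
n(I2) = n(S2O3^2-)/2 = 4.731 × 10^-4 mol
From the 1:3 ratio, n(BrO3^-) in the aliquot = 1/3 × 4.731 × 10^-4 = 1.577 × 10^-4 mol
[BrO3^-] = 1.577 × 10^-4 / 0.01944 = 0.008112 mol/L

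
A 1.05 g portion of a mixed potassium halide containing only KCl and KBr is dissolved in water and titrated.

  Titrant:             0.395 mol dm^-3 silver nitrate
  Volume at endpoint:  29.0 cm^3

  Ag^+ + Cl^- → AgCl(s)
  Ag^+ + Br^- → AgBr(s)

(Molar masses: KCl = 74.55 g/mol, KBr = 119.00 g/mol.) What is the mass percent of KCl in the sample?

50.0 %

n(AgNO3) = 0.0290 × 0.395 = 0.0115 mol
Let x = n(KCl), y = n(KBr).
Titrant: 1x + 1y = 0.0115;  mass: 74.55x + 119.00y = 1.05
Solving, x = 7.04 × 10^-3 mol, y = 4.41 × 10^-3 mol
mass of KCl = 7.04 × 10^-3 × 74.55 = 0.525 g
% KCl = 0.525 / 1.05 × 100 = 50.0 %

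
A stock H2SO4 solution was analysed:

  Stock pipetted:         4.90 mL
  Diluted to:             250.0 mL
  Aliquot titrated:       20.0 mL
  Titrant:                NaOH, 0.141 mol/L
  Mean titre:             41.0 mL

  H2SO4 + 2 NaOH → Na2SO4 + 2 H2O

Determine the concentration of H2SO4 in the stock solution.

7.37 mol/L

n(NaOH) = 0.0410 × 0.141 = 5.78 × 10^-3 mol
From the 1:2 ratio, n(H2SO4) in the aliquot = 1/2 × 5.78 × 10^-3 = 2.89 × 10^-3 mol
[H2SO4]_dilute = 2.89 × 10^-3 / 0.0200 = 0.145 mol/L
Dilution factor = 250.0 / 4.90 = 51.02
[H2SO4]_stock = 0.145 × 51.02 = 7.37 mol/L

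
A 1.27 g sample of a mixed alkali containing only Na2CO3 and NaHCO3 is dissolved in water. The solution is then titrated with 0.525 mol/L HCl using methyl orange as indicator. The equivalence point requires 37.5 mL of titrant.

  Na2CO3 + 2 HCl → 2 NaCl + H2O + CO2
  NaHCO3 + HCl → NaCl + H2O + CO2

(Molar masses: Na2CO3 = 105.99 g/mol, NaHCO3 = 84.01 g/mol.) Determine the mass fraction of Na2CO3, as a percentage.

51.7 %

n(HCl) = 0.0375 × 0.525 = 0.0197 mol
Let x = n(Na2CO3), y = n(NaHCO3).
Titrant: 2x + 1y = 0.0197;  mass: 105.99x + 84.01y = 1.27
Solving, x = 6.19 × 10^-3 mol, y = 7.31 × 10^-3 mol
mass of Na2CO3 = 6.19 × 10^-3 × 105.99 = 0.656 g
% Na2CO3 = 0.656 / 1.27 × 100 = 51.7 %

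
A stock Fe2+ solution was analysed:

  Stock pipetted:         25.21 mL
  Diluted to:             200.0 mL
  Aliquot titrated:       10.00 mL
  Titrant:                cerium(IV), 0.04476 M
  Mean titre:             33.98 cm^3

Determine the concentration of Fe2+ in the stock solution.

1.207 M

Ce^4+ + Fe^2+ → Ce^3+ + Fe^3+
n(Ce4+) = 0.03398 × 0.04476 = 1.521 × 10^-3 mol
n(Fe2+) in the aliquot = 1.521 × 10^-3 mol (1:1 ratio)
[Fe2+]_dilute = 1.521 × 10^-3 / 0.01000 = 0.1521 mol/L
Dilution factor = 200.0 / 25.21 = 7.933
[Fe2+]_stock = 0.1521 × 7.933 = 1.207 mol/L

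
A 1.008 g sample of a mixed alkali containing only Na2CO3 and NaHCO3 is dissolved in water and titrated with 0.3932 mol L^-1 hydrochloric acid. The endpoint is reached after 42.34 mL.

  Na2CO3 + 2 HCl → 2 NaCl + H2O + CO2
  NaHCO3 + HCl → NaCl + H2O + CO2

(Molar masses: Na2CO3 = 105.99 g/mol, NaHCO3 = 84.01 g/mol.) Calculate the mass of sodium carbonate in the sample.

0.6674 g

n(HCl) = 0.04234 × 0.3932 = 0.01665 mol
Let x = n(Na2CO3), y = n(NaHCO3).
Titrant: 2x + 1y = 0.01665;  mass: 105.99x + 84.01y = 1.008
Solving, x = 6.297 × 10^-3 mol, y = 4.054 × 10^-3 mol
mass of Na2CO3 = 6.297 × 10^-3 × 105.99 = 0.6674 g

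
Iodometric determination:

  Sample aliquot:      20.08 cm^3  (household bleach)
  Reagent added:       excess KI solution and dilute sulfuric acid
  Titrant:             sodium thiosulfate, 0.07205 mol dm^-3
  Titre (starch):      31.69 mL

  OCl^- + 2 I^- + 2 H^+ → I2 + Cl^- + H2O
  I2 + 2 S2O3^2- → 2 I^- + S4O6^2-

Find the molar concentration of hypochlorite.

0.05685 mol/L

n(S2O3^2-) = 0.03169 × 0.07205 = 2.283 × 10^-3 mol
n(I2) = n(S2O3^2-)/2 = 1.142 × 10^-3 mol
n(OCl^-) in the aliquot = 1.142 × 10^-3 mol (1:1 ratio)
[OCl^-] = 1.142 × 10^-3 / 0.02008 = 0.05685 mol/L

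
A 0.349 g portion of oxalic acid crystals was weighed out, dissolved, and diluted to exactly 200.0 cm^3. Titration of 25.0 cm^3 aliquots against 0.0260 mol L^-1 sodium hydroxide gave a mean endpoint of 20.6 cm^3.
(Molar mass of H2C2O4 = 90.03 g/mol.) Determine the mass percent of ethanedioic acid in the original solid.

55.3 %

H2C2O4 + 2 NaOH → Na2C2O4 + 2 H2O
n(NaOH) per titration = 0.0206 × 0.0260 = 5.36 × 10^-4 mol
From the 1:2 ratio, n(H2C2O4) in each aliquot = 1/2 × 5.36 × 10^-4 = 2.68 × 10^-4 mol
n(H2C2O4) in the whole flask = 2.68 × 10^-4 × 200.0/25.0 = 2.14 × 10^-3 mol
mass of H2C2O4 = 2.14 × 10^-3 × 90.03 = 0.193 g
% H2C2O4 = 0.193 / 0.349 × 100 = 55.3 %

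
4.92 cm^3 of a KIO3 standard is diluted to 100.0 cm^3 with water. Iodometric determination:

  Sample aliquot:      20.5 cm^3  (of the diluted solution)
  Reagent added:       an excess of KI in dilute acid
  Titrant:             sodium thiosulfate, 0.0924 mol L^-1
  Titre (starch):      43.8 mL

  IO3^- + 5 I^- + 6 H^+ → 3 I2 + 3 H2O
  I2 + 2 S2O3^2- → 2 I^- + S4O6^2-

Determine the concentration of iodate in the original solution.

n(S2O3^2-) = 0.0438 × 0.0924 = 4.05 × 10^-3 mol
n(I2) = n(S2O3^2-)/2 = 2.02 × 10^-3 mol
From the 1:3 ratio, n(IO3^-) in the aliquot = 1/3 × 2.02 × 10^-3 = 6.75 × 10^-4 mol
[IO3^-]_dilute = 6.75 × 10^-4 / 0.0205 = 0.0329 mol/L
[IO3^-]_original = 0.0329 × 100.0/4.92 = 0.669 mol/L

0.669 mol/L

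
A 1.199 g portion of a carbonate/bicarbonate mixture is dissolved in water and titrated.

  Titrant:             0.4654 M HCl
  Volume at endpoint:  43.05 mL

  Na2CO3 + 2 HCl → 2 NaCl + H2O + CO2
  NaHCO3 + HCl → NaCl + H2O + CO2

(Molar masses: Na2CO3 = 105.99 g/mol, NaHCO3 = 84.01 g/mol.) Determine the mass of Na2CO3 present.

n(HCl) = 0.04305 × 0.4654 = 0.02004 mol
Let x = n(Na2CO3), y = n(NaHCO3).
Titrant: 2x + 1y = 0.02004;  mass: 105.99x + 84.01y = 1.199
Solving, x = 7.806 × 10^-3 mol, y = 4.424 × 10^-3 mol
mass of Na2CO3 = 7.806 × 10^-3 × 105.99 = 0.8273 g

0.8273 g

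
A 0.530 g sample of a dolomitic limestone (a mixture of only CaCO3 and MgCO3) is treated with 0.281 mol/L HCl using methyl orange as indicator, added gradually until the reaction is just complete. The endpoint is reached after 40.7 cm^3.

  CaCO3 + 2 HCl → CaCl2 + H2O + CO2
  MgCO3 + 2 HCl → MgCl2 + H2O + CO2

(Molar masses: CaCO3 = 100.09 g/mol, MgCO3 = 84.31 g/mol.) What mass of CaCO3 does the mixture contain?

0.304 g

n(HCl) = 0.0407 × 0.281 = 0.0114 mol
Let x = n(CaCO3), y = n(MgCO3).
Titrant: 2x + 2y = 0.0114;  mass: 100.09x + 84.31y = 0.530
Solving, x = 3.03 × 10^-3 mol, y = 2.68 × 10^-3 mol
mass of CaCO3 = 3.03 × 10^-3 × 100.09 = 0.304 g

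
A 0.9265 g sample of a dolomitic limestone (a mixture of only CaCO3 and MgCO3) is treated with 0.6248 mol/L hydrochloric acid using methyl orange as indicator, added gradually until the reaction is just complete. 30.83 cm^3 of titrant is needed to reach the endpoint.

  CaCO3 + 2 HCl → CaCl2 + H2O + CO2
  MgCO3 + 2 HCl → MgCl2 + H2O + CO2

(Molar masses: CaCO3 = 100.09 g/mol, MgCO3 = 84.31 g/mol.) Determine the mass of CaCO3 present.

n(HCl) = 0.03083 × 0.6248 = 0.01926 mol
Let x = n(CaCO3), y = n(MgCO3).
Titrant: 2x + 2y = 0.01926;  mass: 100.09x + 84.31y = 0.9265
Solving, x = 7.255 × 10^-3 mol, y = 2.376 × 10^-3 mol
mass of CaCO3 = 7.255 × 10^-3 × 100.09 = 0.7262 g

0.7262 g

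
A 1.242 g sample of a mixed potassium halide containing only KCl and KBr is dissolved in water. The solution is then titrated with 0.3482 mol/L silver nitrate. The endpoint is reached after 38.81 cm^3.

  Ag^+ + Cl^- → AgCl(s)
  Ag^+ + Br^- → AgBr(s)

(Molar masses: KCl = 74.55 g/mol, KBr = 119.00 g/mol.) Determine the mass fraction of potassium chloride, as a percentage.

n(AgNO3) = 0.03881 × 0.3482 = 0.01351 mol
Let x = n(KCl), y = n(KBr).
Titrant: 1x + 1y = 0.01351;  mass: 74.55x + 119.00y = 1.242
Solving, x = 8.237 × 10^-3 mol, y = 5.277 × 10^-3 mol
mass of KCl = 8.237 × 10^-3 × 74.55 = 0.6140 g
% KCl = 0.6140 / 1.242 × 100 = 49.44 %

49.44 %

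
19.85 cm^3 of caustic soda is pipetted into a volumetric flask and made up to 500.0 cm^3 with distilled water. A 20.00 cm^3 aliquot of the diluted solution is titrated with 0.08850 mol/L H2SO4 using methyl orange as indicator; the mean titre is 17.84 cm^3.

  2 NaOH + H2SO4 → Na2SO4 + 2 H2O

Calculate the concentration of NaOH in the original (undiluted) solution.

n(H2SO4) = 0.01784 × 0.08850 = 1.579 × 10^-3 mol
From the 2:1 ratio, n(NaOH) in the aliquot = 2/1 × 1.579 × 10^-3 = 3.158 × 10^-3 mol
[NaOH]_dilute = 3.158 × 10^-3 / 0.02000 = 0.1579 mol/L
Dilution factor = 500.0 / 19.85 = 25.19
[NaOH]_stock = 0.1579 × 25.19 = 3.977 mol/L

3.977 mol/L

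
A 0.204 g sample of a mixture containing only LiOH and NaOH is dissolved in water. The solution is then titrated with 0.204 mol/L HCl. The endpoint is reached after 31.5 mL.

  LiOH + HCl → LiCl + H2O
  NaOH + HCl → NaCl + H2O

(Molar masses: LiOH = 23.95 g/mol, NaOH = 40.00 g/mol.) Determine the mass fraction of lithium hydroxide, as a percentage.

38.8 %

n(HCl) = 0.0315 × 0.204 = 6.43 × 10^-3 mol
Let x = n(LiOH), y = n(NaOH).
Titrant: 1x + 1y = 6.43 × 10^-3;  mass: 23.95x + 40.00y = 0.204
Solving, x = 3.30 × 10^-3 mol, y = 3.12 × 10^-3 mol
mass of LiOH = 3.30 × 10^-3 × 23.95 = 0.0791 g
% LiOH = 0.0791 / 0.204 × 100 = 38.8 %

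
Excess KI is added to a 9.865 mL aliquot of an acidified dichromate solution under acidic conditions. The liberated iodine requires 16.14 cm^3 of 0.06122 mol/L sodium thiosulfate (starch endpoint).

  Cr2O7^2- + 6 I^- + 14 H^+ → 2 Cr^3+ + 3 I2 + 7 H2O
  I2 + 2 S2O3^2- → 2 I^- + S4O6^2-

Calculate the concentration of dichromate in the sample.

n(S2O3^2-) = 0.01614 × 0.06122 = 9.881 × 10^-4 mol
n(I2) = n(S2O3^2-)/2 = 4.940 × 10^-4 mol
From the 1:3 ratio, n(Cr2O7^2-) in the aliquot = 1/3 × 4.940 × 10^-4 = 1.647 × 10^-4 mol
[Cr2O7^2-] = 1.647 × 10^-4 / 0.009865 = 0.01669 mol/L

0.01669 mol/L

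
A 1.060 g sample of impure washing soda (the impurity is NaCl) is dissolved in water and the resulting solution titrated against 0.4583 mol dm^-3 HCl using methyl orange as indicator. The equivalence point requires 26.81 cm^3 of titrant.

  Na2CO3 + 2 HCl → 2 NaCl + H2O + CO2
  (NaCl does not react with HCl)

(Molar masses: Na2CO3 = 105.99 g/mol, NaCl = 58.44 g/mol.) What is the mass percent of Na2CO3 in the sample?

61.43 %

n(HCl) = 0.02681 × 0.4583 = 0.01229 mol
Let x = n(Na2CO3), y = n(NaCl).
Titrant: 2x = 0.01229;  mass: 105.99x + 58.44y = 1.060
Solving, x = 6.144 × 10^-3 mol, y = 6.996 × 10^-3 mol
mass of Na2CO3 = 6.144 × 10^-3 × 105.99 = 0.6512 g
% Na2CO3 = 0.6512 / 1.060 × 100 = 61.43 %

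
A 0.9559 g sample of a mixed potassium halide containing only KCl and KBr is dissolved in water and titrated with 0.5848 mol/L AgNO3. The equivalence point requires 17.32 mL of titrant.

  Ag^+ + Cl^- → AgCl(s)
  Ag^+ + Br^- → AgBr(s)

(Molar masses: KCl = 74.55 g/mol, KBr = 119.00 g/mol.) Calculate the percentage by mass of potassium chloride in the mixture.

43.76 %

n(AgNO3) = 0.01732 × 0.5848 = 0.01013 mol
Let x = n(KCl), y = n(KBr).
Titrant: 1x + 1y = 0.01013;  mass: 74.55x + 119.00y = 0.9559
Solving, x = 5.611 × 10^-3 mol, y = 4.517 × 10^-3 mol
mass of KCl = 5.611 × 10^-3 × 74.55 = 0.4183 g
% KCl = 0.4183 / 0.9559 × 100 = 43.76 %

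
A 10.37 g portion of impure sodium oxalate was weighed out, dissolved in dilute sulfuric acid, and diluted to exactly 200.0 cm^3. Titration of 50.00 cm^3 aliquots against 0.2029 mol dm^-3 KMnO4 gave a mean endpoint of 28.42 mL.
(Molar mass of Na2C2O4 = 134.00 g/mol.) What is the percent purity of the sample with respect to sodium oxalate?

2 MnO4^- + 5 C2O4^2- + 16 H^+ → 2 Mn^2+ + 10 CO2 + 8 H2O
n(KMnO4) per titration = 0.02842 × 0.2029 = 5.766 × 10^-3 mol
From the 5:2 ratio, n(Na2C2O4) in each aliquot = 5/2 × 5.766 × 10^-3 = 0.01442 mol
n(Na2C2O4) in the whole flask = 0.01442 × 200.0/50.00 = 0.05766 mol
mass of Na2C2O4 = 0.05766 × 134.00 = 7.727 g
% Na2C2O4 = 7.727 / 10.37 × 100 = 74.51 %

74.51 %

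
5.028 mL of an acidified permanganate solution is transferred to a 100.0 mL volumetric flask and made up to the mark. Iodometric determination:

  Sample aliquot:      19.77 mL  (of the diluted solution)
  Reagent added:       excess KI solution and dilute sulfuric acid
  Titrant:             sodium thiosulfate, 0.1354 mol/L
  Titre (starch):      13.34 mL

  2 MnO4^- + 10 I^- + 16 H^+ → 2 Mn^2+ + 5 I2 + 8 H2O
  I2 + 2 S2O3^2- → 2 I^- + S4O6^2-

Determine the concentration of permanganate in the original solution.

n(S2O3^2-) = 0.01334 × 0.1354 = 1.806 × 10^-3 mol
n(I2) = n(S2O3^2-)/2 = 9.031 × 10^-4 mol
From the 2:5 ratio, n(MnO4^-) in the aliquot = 2/5 × 9.031 × 10^-4 = 3.612 × 10^-4 mol
[MnO4^-]_dilute = 3.612 × 10^-4 / 0.01977 = 0.01827 mol/L
[MnO4^-]_original = 0.01827 × 100.0/5.028 = 0.3634 mol/L

0.3634 mol/L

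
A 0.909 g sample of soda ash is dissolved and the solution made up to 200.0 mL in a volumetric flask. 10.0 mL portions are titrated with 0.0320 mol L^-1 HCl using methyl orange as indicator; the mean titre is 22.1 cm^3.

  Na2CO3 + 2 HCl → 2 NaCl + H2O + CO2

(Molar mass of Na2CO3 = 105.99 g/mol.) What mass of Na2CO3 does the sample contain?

0.750 g

n(HCl) per titration = 0.0221 × 0.0320 = 7.07 × 10^-4 mol
From the 1:2 ratio, n(Na2CO3) in each aliquot = 1/2 × 7.07 × 10^-4 = 3.54 × 10^-4 mol
n(Na2CO3) in the whole flask = 3.54 × 10^-4 × 200.0/10.0 = 7.07 × 10^-3 mol
mass of Na2CO3 = 7.07 × 10^-3 × 105.99 = 0.750 g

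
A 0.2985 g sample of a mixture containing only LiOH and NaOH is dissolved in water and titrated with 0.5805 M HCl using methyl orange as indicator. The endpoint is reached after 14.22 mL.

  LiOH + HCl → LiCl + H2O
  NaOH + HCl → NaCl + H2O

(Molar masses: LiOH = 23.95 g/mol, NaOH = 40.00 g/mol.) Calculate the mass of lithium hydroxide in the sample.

0.04729 g

n(HCl) = 0.01422 × 0.5805 = 8.255 × 10^-3 mol
Let x = n(LiOH), y = n(NaOH).
Titrant: 1x + 1y = 8.255 × 10^-3;  mass: 23.95x + 40.00y = 0.2985
Solving, x = 1.974 × 10^-3 mol, y = 6.280 × 10^-3 mol
mass of LiOH = 1.974 × 10^-3 × 23.95 = 0.04729 g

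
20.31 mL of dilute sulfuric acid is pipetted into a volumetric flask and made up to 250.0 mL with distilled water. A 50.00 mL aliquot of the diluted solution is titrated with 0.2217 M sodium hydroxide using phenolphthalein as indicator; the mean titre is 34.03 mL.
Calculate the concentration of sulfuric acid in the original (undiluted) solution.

H2SO4 + 2 NaOH → Na2SO4 + 2 H2O
n(NaOH) = 0.03403 × 0.2217 = 7.544 × 10^-3 mol
From the 1:2 ratio, n(H2SO4) in the aliquot = 1/2 × 7.544 × 10^-3 = 3.772 × 10^-3 mol
[H2SO4]_dilute = 3.772 × 10^-3 / 0.05000 = 0.07544 mol/L
Dilution factor = 250.0 / 20.31 = 12.31
[H2SO4]_stock = 0.07544 × 12.31 = 0.9287 mol/L

0.9287 M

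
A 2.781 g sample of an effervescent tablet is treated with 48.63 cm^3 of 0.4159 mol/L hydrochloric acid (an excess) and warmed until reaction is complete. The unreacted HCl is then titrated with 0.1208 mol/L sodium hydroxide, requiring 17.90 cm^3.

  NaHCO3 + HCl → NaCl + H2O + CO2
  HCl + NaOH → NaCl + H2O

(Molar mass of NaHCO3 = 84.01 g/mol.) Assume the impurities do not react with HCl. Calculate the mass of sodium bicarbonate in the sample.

1.517 g

n(HCl) added = 0.04863 × 0.4159 = 0.02023 mol
n(NaOH) used in back-titration = 0.01790 × 0.1208 = 2.162 × 10^-3 mol
n(HCl) left over = 2.162 × 10^-3 mol (1:1 ratio)
n(HCl) consumed by analyte = 0.02023 − 2.162 × 10^-3 = 0.01806 mol
n(NaHCO3) = 0.01806 mol (1:1 ratio)
mass of NaHCO3 = 0.01806 × 84.01 = 1.517 g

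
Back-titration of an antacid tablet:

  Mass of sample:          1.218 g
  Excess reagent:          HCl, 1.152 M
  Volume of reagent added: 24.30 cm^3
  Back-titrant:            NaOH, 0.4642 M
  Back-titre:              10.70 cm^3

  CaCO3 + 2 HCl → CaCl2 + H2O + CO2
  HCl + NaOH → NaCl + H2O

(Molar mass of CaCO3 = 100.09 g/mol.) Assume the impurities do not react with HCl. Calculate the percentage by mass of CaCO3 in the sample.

n(HCl) added = 0.02430 × 1.152 = 0.02799 mol
n(NaOH) used in back-titration = 0.01070 × 0.4642 = 4.967 × 10^-3 mol
n(HCl) left over = 4.967 × 10^-3 mol (1:1 ratio)
n(HCl) consumed by analyte = 0.02799 − 4.967 × 10^-3 = 0.02303 mol
From the 1:2 ratio, n(CaCO3) = 1/2 × 0.02303 = 0.01151 mol
mass of CaCO3 = 0.01151 × 100.09 = 1.152 g
% CaCO3 = 1.152 / 1.218 × 100 = 94.61 %

94.61 %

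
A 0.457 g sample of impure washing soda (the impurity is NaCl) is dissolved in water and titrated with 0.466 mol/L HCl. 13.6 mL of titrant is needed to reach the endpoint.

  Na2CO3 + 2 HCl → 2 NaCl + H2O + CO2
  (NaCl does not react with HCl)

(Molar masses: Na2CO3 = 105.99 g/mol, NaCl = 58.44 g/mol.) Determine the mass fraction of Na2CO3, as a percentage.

n(HCl) = 0.0136 × 0.466 = 6.34 × 10^-3 mol
Let x = n(Na2CO3), y = n(NaCl).
Titrant: 2x = 6.34 × 10^-3;  mass: 105.99x + 58.44y = 0.457
Solving, x = 3.17 × 10^-3 mol, y = 2.07 × 10^-3 mol
mass of Na2CO3 = 3.17 × 10^-3 × 105.99 = 0.336 g
% Na2CO3 = 0.336 / 0.457 × 100 = 73.5 %

73.5 %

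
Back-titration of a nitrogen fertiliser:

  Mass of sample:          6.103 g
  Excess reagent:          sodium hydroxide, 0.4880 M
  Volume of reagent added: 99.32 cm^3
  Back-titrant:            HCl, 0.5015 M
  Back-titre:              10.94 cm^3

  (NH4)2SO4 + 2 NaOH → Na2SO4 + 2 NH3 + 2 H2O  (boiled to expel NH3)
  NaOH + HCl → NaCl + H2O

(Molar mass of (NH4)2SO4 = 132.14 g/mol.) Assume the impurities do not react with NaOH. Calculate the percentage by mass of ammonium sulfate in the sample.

46.53 %

n(NaOH) added = 0.09932 × 0.4880 = 0.04847 mol
n(HCl) used in back-titration = 0.01094 × 0.5015 = 5.486 × 10^-3 mol
n(NaOH) left over = 5.486 × 10^-3 mol (1:1 ratio)
n(NaOH) consumed by analyte = 0.04847 − 5.486 × 10^-3 = 0.04298 mol
From the 1:2 ratio, n((NH4)2SO4) = 1/2 × 0.04298 = 0.02149 mol
mass of (NH4)2SO4 = 0.02149 × 132.14 = 2.840 g
% (NH4)2SO4 = 2.840 / 6.103 × 100 = 46.53 %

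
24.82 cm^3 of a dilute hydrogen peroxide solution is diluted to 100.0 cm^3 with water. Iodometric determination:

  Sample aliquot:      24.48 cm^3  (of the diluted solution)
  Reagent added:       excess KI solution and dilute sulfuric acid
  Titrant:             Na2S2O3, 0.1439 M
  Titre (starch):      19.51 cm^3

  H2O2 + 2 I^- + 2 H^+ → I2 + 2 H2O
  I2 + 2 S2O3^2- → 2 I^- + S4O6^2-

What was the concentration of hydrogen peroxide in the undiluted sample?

n(S2O3^2-) = 0.01951 × 0.1439 = 2.807 × 10^-3 mol
n(I2) = n(S2O3^2-)/2 = 1.404 × 10^-3 mol
n(H2O2) in the aliquot = 1.404 × 10^-3 mol (1:1 ratio)
[H2O2]_dilute = 1.404 × 10^-3 / 0.02448 = 0.05734 mol/L
[H2O2]_original = 0.05734 × 100.0/24.82 = 0.2310 mol/L

0.2310 M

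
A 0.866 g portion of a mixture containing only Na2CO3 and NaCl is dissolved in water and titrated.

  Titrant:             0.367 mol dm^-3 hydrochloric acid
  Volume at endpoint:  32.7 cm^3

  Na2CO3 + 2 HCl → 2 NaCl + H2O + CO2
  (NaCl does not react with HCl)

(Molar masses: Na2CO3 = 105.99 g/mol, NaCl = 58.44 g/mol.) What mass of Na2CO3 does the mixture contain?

0.636 g

n(HCl) = 0.0327 × 0.367 = 0.0120 mol
Let x = n(Na2CO3), y = n(NaCl).
Titrant: 2x = 0.0120;  mass: 105.99x + 58.44y = 0.866
Solving, x = 6.00 × 10^-3 mol, y = 3.94 × 10^-3 mol
mass of Na2CO3 = 6.00 × 10^-3 × 105.99 = 0.636 g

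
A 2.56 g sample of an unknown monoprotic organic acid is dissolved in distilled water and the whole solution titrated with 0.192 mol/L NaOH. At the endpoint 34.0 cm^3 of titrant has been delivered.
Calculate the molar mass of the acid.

n(NaOH) = 0.0340 L × 0.192 mol/L = 6.53 × 10^-3 mol
n(HA) = 6.53 × 10^-3 mol (1:1 ratio)
M = m / n = 2.56 g / 6.53 × 10^-3 mol = 392 g/mol

392 g/mol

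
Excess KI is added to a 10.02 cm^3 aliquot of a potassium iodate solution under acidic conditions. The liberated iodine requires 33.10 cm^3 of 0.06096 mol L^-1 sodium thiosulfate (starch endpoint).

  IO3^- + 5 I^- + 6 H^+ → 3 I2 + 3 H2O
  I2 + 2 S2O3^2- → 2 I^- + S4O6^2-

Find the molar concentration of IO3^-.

0.03356 mol/L

n(S2O3^2-) = 0.03310 × 0.06096 = 2.018 × 10^-3 mol
n(I2) = n(S2O3^2-)/2 = 1.009 × 10^-3 mol
From the 1:3 ratio, n(IO3^-) in the aliquot = 1/3 × 1.009 × 10^-3 = 3.363 × 10^-4 mol
[IO3^-] = 3.363 × 10^-4 / 0.01002 = 0.03356 mol/L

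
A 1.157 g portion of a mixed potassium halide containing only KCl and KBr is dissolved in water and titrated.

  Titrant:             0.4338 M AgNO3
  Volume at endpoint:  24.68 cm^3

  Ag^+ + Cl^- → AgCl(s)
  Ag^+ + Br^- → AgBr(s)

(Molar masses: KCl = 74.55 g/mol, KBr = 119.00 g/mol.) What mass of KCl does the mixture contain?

n(AgNO3) = 0.02468 × 0.4338 = 0.01071 mol
Let x = n(KCl), y = n(KBr).
Titrant: 1x + 1y = 0.01071;  mass: 74.55x + 119.00y = 1.157
Solving, x = 2.633 × 10^-3 mol, y = 8.073 × 10^-3 mol
mass of KCl = 2.633 × 10^-3 × 74.55 = 0.1963 g

0.1963 g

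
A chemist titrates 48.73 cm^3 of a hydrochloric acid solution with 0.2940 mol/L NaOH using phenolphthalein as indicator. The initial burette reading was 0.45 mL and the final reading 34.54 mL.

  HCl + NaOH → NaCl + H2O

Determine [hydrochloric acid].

n(NaOH) = 0.03409 L × 0.2940 mol/L = 0.01002 mol
n(HCl) = 0.01002 mol (1:1 mole ratio)
[HCl] = 0.01002 mol / 0.04873 L = 0.2057 mol/L

0.2057 mol/L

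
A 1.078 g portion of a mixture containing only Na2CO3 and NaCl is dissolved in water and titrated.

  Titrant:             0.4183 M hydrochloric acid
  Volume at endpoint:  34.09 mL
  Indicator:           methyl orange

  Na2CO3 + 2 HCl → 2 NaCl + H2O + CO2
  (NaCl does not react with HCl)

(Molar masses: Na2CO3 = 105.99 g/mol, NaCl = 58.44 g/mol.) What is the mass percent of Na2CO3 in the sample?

70.10 %

n(HCl) = 0.03409 × 0.4183 = 0.01426 mol
Let x = n(Na2CO3), y = n(NaCl).
Titrant: 2x = 0.01426;  mass: 105.99x + 58.44y = 1.078
Solving, x = 7.130 × 10^-3 mol, y = 5.515 × 10^-3 mol
mass of Na2CO3 = 7.130 × 10^-3 × 105.99 = 0.7557 g
% Na2CO3 = 0.7557 / 1.078 × 100 = 70.10 %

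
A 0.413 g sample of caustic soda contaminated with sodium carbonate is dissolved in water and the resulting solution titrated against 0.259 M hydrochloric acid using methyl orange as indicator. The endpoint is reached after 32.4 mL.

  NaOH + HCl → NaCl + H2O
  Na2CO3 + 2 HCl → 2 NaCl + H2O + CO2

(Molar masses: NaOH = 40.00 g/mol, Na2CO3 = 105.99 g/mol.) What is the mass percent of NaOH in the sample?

n(HCl) = 0.0324 × 0.259 = 8.39 × 10^-3 mol
Let x = n(NaOH), y = n(Na2CO3).
Titrant: 1x + 2y = 8.39 × 10^-3;  mass: 40.00x + 105.99y = 0.413
Solving, x = 2.44 × 10^-3 mol, y = 2.98 × 10^-3 mol
mass of NaOH = 2.44 × 10^-3 × 40.00 = 0.0976 g
% NaOH = 0.0976 / 0.413 × 100 = 23.6 %

23.6 %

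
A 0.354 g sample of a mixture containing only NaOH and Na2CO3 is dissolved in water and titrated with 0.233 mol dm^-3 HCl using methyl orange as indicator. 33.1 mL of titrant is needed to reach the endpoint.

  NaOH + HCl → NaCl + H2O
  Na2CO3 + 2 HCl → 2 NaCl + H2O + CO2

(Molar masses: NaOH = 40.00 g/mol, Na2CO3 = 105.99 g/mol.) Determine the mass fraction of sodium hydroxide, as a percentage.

47.6 %

n(HCl) = 0.0331 × 0.233 = 7.71 × 10^-3 mol
Let x = n(NaOH), y = n(Na2CO3).
Titrant: 1x + 2y = 7.71 × 10^-3;  mass: 40.00x + 105.99y = 0.354
Solving, x = 4.21 × 10^-3 mol, y = 1.75 × 10^-3 mol
mass of NaOH = 4.21 × 10^-3 × 40.00 = 0.168 g
% NaOH = 0.168 / 0.354 × 100 = 47.6 %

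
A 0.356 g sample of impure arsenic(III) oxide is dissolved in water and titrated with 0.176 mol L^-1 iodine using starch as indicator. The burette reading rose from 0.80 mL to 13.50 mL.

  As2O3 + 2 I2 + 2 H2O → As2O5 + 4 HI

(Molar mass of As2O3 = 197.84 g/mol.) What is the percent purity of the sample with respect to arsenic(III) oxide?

62.1 %

n(I2) = 0.0127 L × 0.176 mol/L = 2.24 × 10^-3 mol
From the 1:2 ratio, n(As2O3) = 1/2 × 2.24 × 10^-3 = 1.12 × 10^-3 mol
mass of As2O3 = 1.12 × 10^-3 × 197.84 g/mol = 0.221 g
% As2O3 = 0.221 / 0.356 × 100 = 62.1 %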